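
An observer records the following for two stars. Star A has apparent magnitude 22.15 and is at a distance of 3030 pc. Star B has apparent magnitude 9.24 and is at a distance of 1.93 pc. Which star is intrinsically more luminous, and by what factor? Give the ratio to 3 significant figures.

Star A is more luminous, by a factor of 16.9.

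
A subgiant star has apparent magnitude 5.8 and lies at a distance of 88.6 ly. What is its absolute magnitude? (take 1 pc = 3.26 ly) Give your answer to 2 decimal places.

M ≈ 3.63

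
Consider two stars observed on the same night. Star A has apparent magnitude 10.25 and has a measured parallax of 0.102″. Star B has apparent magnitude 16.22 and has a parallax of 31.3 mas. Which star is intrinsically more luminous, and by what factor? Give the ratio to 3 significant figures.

Star A: d = 1/p = 1/0.102″ = 9.804 pc
Star A: M = m − 5 log₁₀ d + 5 = 10.25 − 5·0.9914 + 5 = 10.293
Star B: p = 31.3 mas = 0.0313″ → d = 1/p = 31.95 pc
Star B: M = m − 5 log₁₀ d + 5 = 16.22 − 5·1.5045 + 5 = 13.698
ΔM = M_A − M_B = 10.293 − (13.698) = -3.405; smaller M is more luminous → Star A.
L ratio = 10^(0.4 |ΔM|) = 10^1.362 = 23.01

Star A is more luminous, by a factor of 23.0.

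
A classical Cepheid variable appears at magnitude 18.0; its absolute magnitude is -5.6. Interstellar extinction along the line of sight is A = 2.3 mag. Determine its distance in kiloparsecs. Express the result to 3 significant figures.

m − M = 5 log₁₀(d/10 pc) + A  ⇒  18.0 − (-5.6) − 2.3 = 5 log₁₀(d/10)
21.300 = 5 log₁₀(d/10)
log₁₀ d = (m − M − A)/5 + 1 = 5.2600
d = 10^5.2600 = 182000 pc
= 182.0 kpc

d ≈ 182 kpc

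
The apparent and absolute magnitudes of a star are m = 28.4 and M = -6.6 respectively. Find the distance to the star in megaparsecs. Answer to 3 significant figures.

d ≈ 100 Mpc

Distance modulus: m − M = 28.4 − (-6.6) = 35.000
m − M = 5 log₁₀ d − 5
log₁₀ d = (m − M)/5 + 1 = 8.0000
d = 10^8.0000 = 1.000×10^8 pc
= 100.0 Mpc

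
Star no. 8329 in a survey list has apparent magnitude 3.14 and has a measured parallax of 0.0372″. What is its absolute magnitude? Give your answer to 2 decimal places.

M ≈ 0.99

d = 1/p = 1/0.0372″ = 26.88 pc
5 log₁₀(d/10 pc) = 5 log₁₀(26.88) − 5 = 2.147
M = m − 5 log₁₀(d/10) = 3.14 − 2.147 = 0.993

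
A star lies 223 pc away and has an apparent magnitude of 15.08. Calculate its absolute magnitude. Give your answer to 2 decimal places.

5 log₁₀(d/10 pc) = 5 log₁₀(223.0) − 5 = 6.742
M = m − 5 log₁₀(d/10) = 15.08 − 6.742 = 8.338

M ≈ 8.34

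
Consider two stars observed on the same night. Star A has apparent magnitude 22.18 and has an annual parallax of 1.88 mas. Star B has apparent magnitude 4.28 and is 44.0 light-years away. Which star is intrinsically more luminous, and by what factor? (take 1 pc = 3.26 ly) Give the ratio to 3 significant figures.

Star A: p = 1.88 mas = 1.88×10^-3″ → d = 1/p = 531.9 pc
Star A: M = m − 5 log₁₀ d + 5 = 22.18 − 5·2.7258 + 5 = 13.551
Star B: d = 44.0 ly / 3.26 = 13.50 pc
Star B: M = m − 5 log₁₀ d + 5 = 4.28 − 5·1.1302 + 5 = 3.629
ΔM = M_A − M_B = 13.551 − (3.629) = 9.922; smaller M is more luminous → Star B.
L ratio = 10^(0.4 |ΔM|) = 10^3.969 = 9306

Star B is more luminous, by a factor of 9310.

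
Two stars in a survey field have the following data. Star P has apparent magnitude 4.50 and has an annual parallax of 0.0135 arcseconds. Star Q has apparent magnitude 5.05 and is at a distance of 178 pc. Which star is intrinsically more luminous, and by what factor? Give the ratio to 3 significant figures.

Star P: d = 1/p = 1/0.0135″ = 74.07 pc
Star P: M = m − 5 log₁₀ d + 5 = 4.50 − 5·1.8697 + 5 = 0.152
Star Q: M = m − 5 log₁₀ d + 5 = 5.05 − 5·2.2504 + 5 = -1.202
ΔM = M_P − M_Q = 0.152 − (-1.202) = 1.354; smaller M is more luminous → Star Q.
L ratio = 10^(0.4 |ΔM|) = 10^0.542 = 3.479

Star Q is more luminous, by a factor of 3.48.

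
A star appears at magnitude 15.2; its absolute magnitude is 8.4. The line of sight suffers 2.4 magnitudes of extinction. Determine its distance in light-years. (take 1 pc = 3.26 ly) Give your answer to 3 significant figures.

m − M = 5 log₁₀(d/10 pc) + A  ⇒  15.2 − (8.4) − 2.4 = 5 log₁₀(d/10)
4.400 = 5 log₁₀(d/10)
log₁₀ d = (m − M − A)/5 + 1 = 1.8800
d = 10^1.8800 = 75.86 pc
= 247.3 ly

d ≈ 247 ly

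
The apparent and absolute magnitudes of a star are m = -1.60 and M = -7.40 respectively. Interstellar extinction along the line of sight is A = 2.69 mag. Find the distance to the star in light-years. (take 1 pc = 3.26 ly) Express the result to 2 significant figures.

m − M = 5 log₁₀(d/10 pc) + A  ⇒  -1.60 − (-7.40) − 2.69 = 5 log₁₀(d/10)
3.110 = 5 log₁₀(d/10)
log₁₀ d = (m − M − A)/5 + 1 = 1.6220
d = 10^1.6220 = 41.88 pc
= 136.5 ly

d ≈ 140 ly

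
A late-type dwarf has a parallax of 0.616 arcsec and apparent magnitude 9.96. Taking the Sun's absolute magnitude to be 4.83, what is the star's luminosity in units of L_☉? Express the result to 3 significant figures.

L/L_☉ ≈ 2.34×10^-4

d = 1/p = 1/0.616″ = 1.623 pc
M = m − 5 log₁₀ d + 5 = 9.96 − 5·0.2104 + 5 = 13.908
M − M_☉ = 13.908 − 4.83 = 9.078
L/L_☉ = 10^(−0.4 × 9.078) = 2.338×10^-4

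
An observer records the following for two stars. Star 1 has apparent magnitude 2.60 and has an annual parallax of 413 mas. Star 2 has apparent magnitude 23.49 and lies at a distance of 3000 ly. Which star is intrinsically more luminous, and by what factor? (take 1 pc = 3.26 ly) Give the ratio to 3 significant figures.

Star 1 is more luminous, by a factor of 1570.

Star 1: p = 413 mas = 0.413″ → d = 1/p = 2.421 pc
Star 1: M = m − 5 log₁₀ d + 5 = 2.60 − 5·0.3840 + 5 = 5.680
Star 2: d = 3000 ly / 3.26 = 920.2 pc
Star 2: M = m − 5 log₁₀ d + 5 = 23.49 − 5·2.9639 + 5 = 13.670
ΔM = M_1 − M_2 = 5.680 − (13.670) = -7.991; smaller M is more luminous → Star 1.
L ratio = 10^(0.4 |ΔM|) = 10^3.196 = 1571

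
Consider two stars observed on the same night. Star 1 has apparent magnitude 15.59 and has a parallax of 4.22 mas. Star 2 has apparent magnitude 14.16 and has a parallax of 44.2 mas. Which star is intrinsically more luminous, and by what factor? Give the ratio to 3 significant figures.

Star 1: p = 4.22 mas = 4.22×10^-3″ → d = 1/p = 237.0 pc
Star 1: M = m − 5 log₁₀ d + 5 = 15.59 − 5·2.3747 + 5 = 8.717
Star 2: p = 44.2 mas = 0.0442″ → d = 1/p = 22.62 pc
Star 2: M = m − 5 log₁₀ d + 5 = 14.16 − 5·1.3546 + 5 = 12.387
ΔM = M_1 − M_2 = 8.717 − (12.387) = -3.671; smaller M is more luminous → Star 1.
L ratio = 10^(0.4 |ΔM|) = 10^1.468 = 29.39

Star 1 is more luminous, by a factor of 29.4.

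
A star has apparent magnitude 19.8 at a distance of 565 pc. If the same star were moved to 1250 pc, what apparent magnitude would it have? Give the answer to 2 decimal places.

m ≈ 21.52

Flux ∝ 1/d², so Δm = 5 log₁₀(d₂/d₁) = 5 log₁₀(1250/565) = 1.724
m₂ = m₁ + Δm = 19.8 + (1.724) = 21.524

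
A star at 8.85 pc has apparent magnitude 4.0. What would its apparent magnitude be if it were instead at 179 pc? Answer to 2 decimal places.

m ≈ 10.53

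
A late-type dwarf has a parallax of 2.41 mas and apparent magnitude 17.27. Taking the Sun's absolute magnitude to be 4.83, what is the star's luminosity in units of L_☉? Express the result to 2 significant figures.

d = 1/p = 1000/2.41 mas = 414.9 pc
M = m − 5 log₁₀ d + 5 = 17.27 − 5·2.6180 + 5 = 9.180
M − M_☉ = 9.180 − 4.83 = 4.350
L/L_☉ = 10^(−0.4 × 4.350) = 0.01820

L/L_☉ ≈ 0.018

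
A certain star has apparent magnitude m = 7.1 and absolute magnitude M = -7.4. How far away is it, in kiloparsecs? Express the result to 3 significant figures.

d ≈ 7.94 kpc

μ = m − M = 14.500
m − M = 5 log₁₀ d − 5
log₁₀ d = (m − M)/5 + 1 = 3.9000
d = 10^3.9000 = 7943 pc
= 7.943 kpc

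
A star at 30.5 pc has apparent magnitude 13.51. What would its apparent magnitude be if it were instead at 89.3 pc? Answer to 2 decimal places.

m ≈ 15.84

Flux ∝ 1/d², so Δm = 5 log₁₀(d₂/d₁) = 5 log₁₀(89.3/30.5) = 2.333
m₂ = m₁ + Δm = 13.51 + (2.333) = 15.843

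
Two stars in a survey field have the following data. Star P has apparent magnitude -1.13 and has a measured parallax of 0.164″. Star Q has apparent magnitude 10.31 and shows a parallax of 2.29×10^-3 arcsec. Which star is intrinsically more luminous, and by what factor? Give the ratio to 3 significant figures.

Star P is more luminous, by a factor of 7.34.

Star P: d = 1/p = 1/0.164″ = 6.098 pc
Star P: M = m − 5 log₁₀ d + 5 = -1.13 − 5·0.7852 + 5 = -0.056
Star Q: d = 1/p = 1/2.29×10^-3″ = 436.7 pc
Star Q: M = m − 5 log₁₀ d + 5 = 10.31 − 5·2.6402 + 5 = 2.109
ΔM = M_P − M_Q = -0.056 − (2.109) = -2.165; smaller M is more luminous → Star P.
L ratio = 10^(0.4 |ΔM|) = 10^0.866 = 7.345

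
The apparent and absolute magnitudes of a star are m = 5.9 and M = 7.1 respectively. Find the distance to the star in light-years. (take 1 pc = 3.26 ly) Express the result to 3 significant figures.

d ≈ 18.8 ly

Distance modulus: m − M = 5.9 − (7.1) = -1.200
m − M = 5 log₁₀ d − 5
log₁₀ d = (m − M)/5 + 1 = 0.7600
d = 10^0.7600 = 5.754 pc
= 18.76 ly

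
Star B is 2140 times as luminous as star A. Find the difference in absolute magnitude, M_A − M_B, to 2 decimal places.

M_A − M_B ≈ 8.33

Pogson: ΔM = −2.5 log₁₀(ratio) = −2.5 log₁₀(2140) = −2.5 × 3.3304 = -8.326
Star B is brighter so has the smaller magnitude: M_A − M_B is positive.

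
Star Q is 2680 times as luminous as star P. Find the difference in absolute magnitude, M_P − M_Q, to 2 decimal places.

M_P − M_Q ≈ 8.57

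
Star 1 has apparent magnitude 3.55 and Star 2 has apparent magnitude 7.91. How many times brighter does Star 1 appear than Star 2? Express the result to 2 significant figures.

55

Δm = 3.55 − (7.91) = -4.36
Flux ratio = 10^(−0.4 Δm) = 10^(−0.4 × -4.36) = 10^1.744 = 55.46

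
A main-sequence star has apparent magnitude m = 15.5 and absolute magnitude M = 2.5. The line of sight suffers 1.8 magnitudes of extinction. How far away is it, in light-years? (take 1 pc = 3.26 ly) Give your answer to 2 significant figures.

d ≈ 5700 ly

m − M = 5 log₁₀(d/10 pc) + A  ⇒  15.5 − (2.5) − 1.8 = 5 log₁₀(d/10)
11.200 = 5 log₁₀(d/10)
log₁₀ d = (m − M − A)/5 + 1 = 3.2400
d = 10^3.2400 = 1738 pc
= 5665 ly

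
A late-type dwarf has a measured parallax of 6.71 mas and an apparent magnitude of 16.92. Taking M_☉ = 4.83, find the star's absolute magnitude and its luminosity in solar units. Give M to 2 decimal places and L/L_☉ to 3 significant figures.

d = 1/p = 1000/6.71 mas = 149.0 pc
M = m − 5 log₁₀ d + 5 = 16.92 − 5·2.1733 + 5 = 11.054
M − M_☉ = 11.054 − 4.83 = 6.224
L/L_☉ = 10^(−0.4 × 6.224) = 3.240×10^-3

M ≈ 11.05; L/L_☉ ≈ 3.24×10^-3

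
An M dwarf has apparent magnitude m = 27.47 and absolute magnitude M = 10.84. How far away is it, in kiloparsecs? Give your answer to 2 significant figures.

d ≈ 21 kpc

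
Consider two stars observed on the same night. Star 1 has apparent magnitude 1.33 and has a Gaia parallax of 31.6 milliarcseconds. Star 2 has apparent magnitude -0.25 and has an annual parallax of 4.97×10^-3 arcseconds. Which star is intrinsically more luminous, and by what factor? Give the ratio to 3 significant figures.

Star 2 is more luminous, by a factor of 173.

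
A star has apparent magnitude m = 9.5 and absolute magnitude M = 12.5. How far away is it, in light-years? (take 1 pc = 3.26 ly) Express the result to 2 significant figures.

d ≈ 8.2 ly

μ = m − M = -3.000
m − M = 5 log₁₀ d − 5
log₁₀ d = (m − M)/5 + 1 = 0.4000
d = 10^0.4000 = 2.512 pc
= 8.189 ly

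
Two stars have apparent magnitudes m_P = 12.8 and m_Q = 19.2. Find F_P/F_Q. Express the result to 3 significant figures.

F_P/F_Q ≈ 363

Magnitude difference = -6.4
Flux ratio = 10^(−0.4 Δm) = 10^(−0.4 × -6.4) = 10^2.560 = 363.1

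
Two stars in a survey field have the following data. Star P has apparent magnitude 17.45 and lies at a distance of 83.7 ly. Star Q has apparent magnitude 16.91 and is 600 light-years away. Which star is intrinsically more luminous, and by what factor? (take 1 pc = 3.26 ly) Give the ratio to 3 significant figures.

Star Q is more luminous, by a factor of 84.5.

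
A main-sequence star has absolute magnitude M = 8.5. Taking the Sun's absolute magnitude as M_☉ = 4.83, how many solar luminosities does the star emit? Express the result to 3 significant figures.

L/L_☉ ≈ 0.0340

M − M_☉ = 8.5 − 4.83 = 3.670
L/L_☉ = 10^(−0.4 (M − M_☉)) = 10^-1.468 = 0.03404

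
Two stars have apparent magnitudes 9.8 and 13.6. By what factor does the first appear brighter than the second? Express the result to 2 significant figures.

Magnitude difference = -3.8
Flux ratio = 10^(−0.4 Δm) = 10^(−0.4 × -3.8) = 10^1.520 = 33.11

33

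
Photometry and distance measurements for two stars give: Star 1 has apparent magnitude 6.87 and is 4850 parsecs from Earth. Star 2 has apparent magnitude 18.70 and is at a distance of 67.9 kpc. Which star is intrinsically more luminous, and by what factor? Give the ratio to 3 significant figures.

Star 1 is more luminous, by a factor of 275.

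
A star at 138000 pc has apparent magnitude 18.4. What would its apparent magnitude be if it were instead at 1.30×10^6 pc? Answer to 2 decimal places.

m ≈ 23.27

Flux ∝ 1/d², so Δm = 5 log₁₀(d₂/d₁) = 5 log₁₀(1.30×10^6/138000) = 4.870
m₂ = m₁ + Δm = 18.4 + (4.870) = 23.270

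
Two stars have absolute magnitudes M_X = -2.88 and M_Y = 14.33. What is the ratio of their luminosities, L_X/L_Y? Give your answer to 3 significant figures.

ΔM = M_X − M_Y = -17.21
L_X/L_Y = 10^(−0.4 ΔM) = 10^6.884 = 7.656×10^6

L_X/L_Y ≈ 7.66×10^6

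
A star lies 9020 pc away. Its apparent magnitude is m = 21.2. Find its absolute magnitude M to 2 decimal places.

5 log₁₀(d/10 pc) = 5 log₁₀(9020) − 5 = 14.776
M = m − 5 log₁₀(d/10) = 21.2 − 14.776 = 6.424

M ≈ 6.42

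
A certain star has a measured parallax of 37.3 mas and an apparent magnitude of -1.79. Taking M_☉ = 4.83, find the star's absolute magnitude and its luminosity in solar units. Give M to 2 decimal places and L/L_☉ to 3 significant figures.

M ≈ -3.93; L/L_☉ ≈ 3200

d = 1/p = 1000/37.3 mas = 26.81 pc
M = m − 5 log₁₀ d + 5 = -1.79 − 5·1.4283 + 5 = -3.931
M − M_☉ = -3.931 − 4.83 = -8.761
L/L_☉ = 10^(−0.4 × -8.761) = 3196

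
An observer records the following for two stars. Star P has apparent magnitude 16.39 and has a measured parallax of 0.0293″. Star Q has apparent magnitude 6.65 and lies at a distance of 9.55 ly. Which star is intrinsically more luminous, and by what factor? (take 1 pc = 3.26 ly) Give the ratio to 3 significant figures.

Star Q is more luminous, by a factor of 58.0.

Star P: d = 1/p = 1/0.0293″ = 34.13 pc
Star P: M = m − 5 log₁₀ d + 5 = 16.39 − 5·1.5331 + 5 = 13.724
Star Q: d = 9.55 ly / 3.26 = 2.929 pc
Star Q: M = m − 5 log₁₀ d + 5 = 6.65 − 5·0.4668 + 5 = 9.316
ΔM = M_P − M_Q = 13.724 − (9.316) = 4.408; smaller M is more luminous → Star Q.
L ratio = 10^(0.4 |ΔM|) = 10^1.763 = 57.98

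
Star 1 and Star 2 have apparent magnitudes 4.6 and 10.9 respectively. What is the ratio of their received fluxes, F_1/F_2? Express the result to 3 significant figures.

F_1/F_2 ≈ 331

Δm = 4.6 − (10.9) = -6.3
Flux ratio = 10^(−0.4 Δm) = 10^(−0.4 × -6.3) = 10^2.520 = 331.1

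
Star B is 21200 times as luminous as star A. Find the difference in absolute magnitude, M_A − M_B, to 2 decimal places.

Pogson: ΔM = −2.5 log₁₀(ratio) = −2.5 log₁₀(21200) = −2.5 × 4.3263 = -10.816
Star B is brighter so has the smaller magnitude: M_A − M_B is positive.

M_A − M_B ≈ 10.82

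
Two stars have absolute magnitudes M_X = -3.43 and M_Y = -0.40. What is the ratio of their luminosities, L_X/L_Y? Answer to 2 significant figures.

L_X/L_Y ≈ 16

ΔM = M_X − M_Y = -3.03
L_X/L_Y = 10^(−0.4 ΔM) = 10^1.212 = 16.29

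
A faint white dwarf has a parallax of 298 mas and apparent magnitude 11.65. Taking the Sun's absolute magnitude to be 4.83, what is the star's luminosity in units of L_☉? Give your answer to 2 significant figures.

d = 1/p = 1000/298 mas = 3.356 pc
M = m − 5 log₁₀ d + 5 = 11.65 − 5·0.5258 + 5 = 14.021
M − M_☉ = 14.021 − 4.83 = 9.191
L/L_☉ = 10^(−0.4 × 9.191) = 2.107×10^-4

L/L_☉ ≈ 2.1×10^-4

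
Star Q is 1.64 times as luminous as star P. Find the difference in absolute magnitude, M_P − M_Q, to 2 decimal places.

Pogson: ΔM = −2.5 log₁₀(ratio) = −2.5 log₁₀(1.64) = −2.5 × 0.2148 = -0.537
Star Q is brighter so has the smaller magnitude: M_P − M_Q is positive.

M_P − M_Q ≈ 0.54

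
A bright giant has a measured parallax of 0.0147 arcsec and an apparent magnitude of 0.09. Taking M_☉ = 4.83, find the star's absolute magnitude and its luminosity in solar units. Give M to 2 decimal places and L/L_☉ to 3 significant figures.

M ≈ -4.07; L/L_☉ ≈ 3640

d = 1/p = 1/0.0147″ = 68.03 pc
M = m − 5 log₁₀ d + 5 = 0.09 − 5·1.8327 + 5 = -4.073
M − M_☉ = -4.073 − 4.83 = -8.903
L/L_☉ = 10^(−0.4 × -8.903) = 3642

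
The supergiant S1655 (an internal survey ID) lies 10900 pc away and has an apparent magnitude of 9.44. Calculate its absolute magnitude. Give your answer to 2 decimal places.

M ≈ -5.75

5 log₁₀(d/10 pc) = 5 log₁₀(10900) − 5 = 15.187
M = m − 5 log₁₀(d/10) = 9.44 − 15.187 = -5.747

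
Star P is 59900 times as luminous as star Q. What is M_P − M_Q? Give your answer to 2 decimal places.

Pogson: ΔM = −2.5 log₁₀(ratio) = −2.5 log₁₀(59900) = −2.5 × 4.7774 = -11.944
Star P is brighter, so it has the smaller magnitude: the difference is negative.

M_P − M_Q ≈ -11.94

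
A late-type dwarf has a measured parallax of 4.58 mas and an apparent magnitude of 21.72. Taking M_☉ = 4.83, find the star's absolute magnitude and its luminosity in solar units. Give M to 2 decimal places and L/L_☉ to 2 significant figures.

M ≈ 15.02; L/L_☉ ≈ 8.4×10^-5

d = 1/p = 1000/4.58 mas = 218.3 pc
M = m − 5 log₁₀ d + 5 = 21.72 − 5·2.3391 + 5 = 15.024
M − M_☉ = 15.024 − 4.83 = 10.194
L/L_☉ = 10^(−0.4 × 10.194) = 8.361×10^-5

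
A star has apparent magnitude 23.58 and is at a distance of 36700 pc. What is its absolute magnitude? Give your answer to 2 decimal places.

5 log₁₀(d/10 pc) = 5 log₁₀(36700) − 5 = 17.823
M = m − 5 log₁₀(d/10) = 23.58 − 17.823 = 5.757

M ≈ 5.76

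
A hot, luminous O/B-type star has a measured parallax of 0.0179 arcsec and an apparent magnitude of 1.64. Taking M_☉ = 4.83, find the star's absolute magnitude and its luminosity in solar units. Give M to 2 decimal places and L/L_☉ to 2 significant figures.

d = 1/p = 1/0.0179″ = 55.87 pc
M = m − 5 log₁₀ d + 5 = 1.64 − 5·1.7471 + 5 = -2.096
M − M_☉ = -2.096 − 4.83 = -6.926
L/L_☉ = 10^(−0.4 × -6.926) = 589.2

M ≈ -2.10; L/L_☉ ≈ 590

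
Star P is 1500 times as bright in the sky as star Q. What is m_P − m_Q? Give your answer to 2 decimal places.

Pogson: Δm = −2.5 log₁₀(ratio) = −2.5 log₁₀(1500) = −2.5 × 3.1761 = -7.940
Star P is brighter, so it has the smaller magnitude: the difference is negative.

m_P − m_Q ≈ -7.94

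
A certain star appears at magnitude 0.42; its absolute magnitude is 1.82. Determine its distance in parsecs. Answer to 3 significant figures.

Distance modulus: m − M = 0.42 − (1.82) = -1.400
m − M = 5 log₁₀ d − 5
log₁₀ d = (m − M)/5 + 1 = 0.7200
d = 10^0.7200 = 5.248 pc

d ≈ 5.25 pc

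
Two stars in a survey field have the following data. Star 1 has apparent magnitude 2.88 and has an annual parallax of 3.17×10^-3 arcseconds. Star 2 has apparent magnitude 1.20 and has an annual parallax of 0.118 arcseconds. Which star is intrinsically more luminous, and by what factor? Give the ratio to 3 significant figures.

Star 1 is more luminous, by a factor of 295.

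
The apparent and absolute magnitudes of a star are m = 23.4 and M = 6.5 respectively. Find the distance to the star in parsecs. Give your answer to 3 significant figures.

μ = m − M = 16.900
m − M = 5 log₁₀ d − 5
log₁₀ d = (m − M)/5 + 1 = 4.3800
d = 10^4.3800 = 23990 pc

d ≈ 24000 pc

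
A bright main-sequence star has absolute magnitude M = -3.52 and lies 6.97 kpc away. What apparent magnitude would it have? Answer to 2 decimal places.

m ≈ 10.70

d = 6.97 kpc = 6970 pc
m = M + 5 log₁₀ d − 5 = -3.52 + 5·3.8432 − 5 = 10.696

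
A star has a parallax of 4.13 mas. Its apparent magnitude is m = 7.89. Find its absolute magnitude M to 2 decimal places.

M ≈ 0.97

p = 4.13 mas = 4.13×10^-3″ → d = 1/p = 242.1 pc
5 log₁₀(d/10 pc) = 5 log₁₀(242.1) − 5 = 6.920
M = m − 5 log₁₀(d/10) = 7.89 − 6.920 = 0.970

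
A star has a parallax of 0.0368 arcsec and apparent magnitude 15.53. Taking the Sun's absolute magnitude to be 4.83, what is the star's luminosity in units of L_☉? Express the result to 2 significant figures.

L/L_☉ ≈ 3.9×10^-4

d = 1/p = 1/0.0368″ = 27.17 pc
M = m − 5 log₁₀ d + 5 = 15.53 − 5·1.4342 + 5 = 13.359
M − M_☉ = 13.359 − 4.83 = 8.529
L/L_☉ = 10^(−0.4 × 8.529) = 3.875×10^-4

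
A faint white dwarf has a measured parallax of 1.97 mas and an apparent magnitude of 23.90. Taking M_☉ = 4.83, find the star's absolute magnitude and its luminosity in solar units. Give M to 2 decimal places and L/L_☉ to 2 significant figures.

d = 1/p = 1000/1.97 mas = 507.6 pc
M = m − 5 log₁₀ d + 5 = 23.90 − 5·2.7055 + 5 = 15.372
M − M_☉ = 15.372 − 4.83 = 10.542
L/L_☉ = 10^(−0.4 × 10.542) = 6.068×10^-5

M ≈ 15.37; L/L_☉ ≈ 6.1×10^-5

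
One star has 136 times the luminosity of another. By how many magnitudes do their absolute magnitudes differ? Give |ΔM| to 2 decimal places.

Pogson: ΔM = −2.5 log₁₀(ratio) = −2.5 log₁₀(136) = −2.5 × 2.1335 = -5.334

|ΔM| ≈ 5.33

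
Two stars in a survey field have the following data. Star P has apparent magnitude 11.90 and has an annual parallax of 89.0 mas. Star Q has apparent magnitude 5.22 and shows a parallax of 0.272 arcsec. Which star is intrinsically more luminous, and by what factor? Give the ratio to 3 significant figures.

Star P: p = 89.0 mas = 0.0890″ → d = 1/p = 11.24 pc
Star P: M = m − 5 log₁₀ d + 5 = 11.90 − 5·1.0506 + 5 = 11.647
Star Q: d = 1/p = 1/0.272″ = 3.676 pc
Star Q: M = m − 5 log₁₀ d + 5 = 5.22 − 5·0.5654 + 5 = 7.393
ΔM = M_P − M_Q = 11.647 − (7.393) = 4.254; smaller M is more luminous → Star Q.
L ratio = 10^(0.4 |ΔM|) = 10^1.702 = 50.31

Star Q is more luminous, by a factor of 50.3.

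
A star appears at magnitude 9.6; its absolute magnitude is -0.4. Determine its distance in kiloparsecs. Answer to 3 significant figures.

μ = m − M = 10.000
m − M = 5 log₁₀ d − 5
log₁₀ d = (m − M)/5 + 1 = 3.0000
d = 10^3.0000 = 1000 pc
= 1.000 kpc

d ≈ 1.00 kpc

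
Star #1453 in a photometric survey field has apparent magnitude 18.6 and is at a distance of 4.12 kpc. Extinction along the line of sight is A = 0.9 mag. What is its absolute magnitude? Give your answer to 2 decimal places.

M ≈ 4.63

d = 4.12 kpc = 4120 pc
5 log₁₀(d/10 pc) = 5 log₁₀(4120) − 5 = 13.074
M = m − 5 log₁₀(d/10) − A = 18.6 − 13.074 − 0.9 = 4.626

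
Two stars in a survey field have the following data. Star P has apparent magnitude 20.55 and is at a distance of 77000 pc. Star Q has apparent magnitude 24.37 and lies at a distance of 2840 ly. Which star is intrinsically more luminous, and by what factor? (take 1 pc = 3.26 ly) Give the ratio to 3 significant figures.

Star P: M = m − 5 log₁₀ d + 5 = 20.55 − 5·4.8865 + 5 = 1.118
Star Q: d = 2840 ly / 3.26 = 871.2 pc
Star Q: M = m − 5 log₁₀ d + 5 = 24.37 − 5·2.9401 + 5 = 14.669
ΔM = M_P − M_Q = 1.118 − (14.669) = -13.552; smaller M is more luminous → Star P.
L ratio = 10^(0.4 |ΔM|) = 10^5.421 = 263500

Star P is more luminous, by a factor of 263000.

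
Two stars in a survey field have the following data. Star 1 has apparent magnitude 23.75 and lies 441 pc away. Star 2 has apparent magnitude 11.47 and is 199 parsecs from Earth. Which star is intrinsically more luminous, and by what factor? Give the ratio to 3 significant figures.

Star 2 is more luminous, by a factor of 16600.

Star 1: M = m − 5 log₁₀ d + 5 = 23.75 − 5·2.6444 + 5 = 15.528
Star 2: M = m − 5 log₁₀ d + 5 = 11.47 − 5·2.2989 + 5 = 4.976
ΔM = M_1 − M_2 = 15.528 − (4.976) = 10.552; smaller M is more luminous → Star 2.
L ratio = 10^(0.4 |ΔM|) = 10^4.221 = 16630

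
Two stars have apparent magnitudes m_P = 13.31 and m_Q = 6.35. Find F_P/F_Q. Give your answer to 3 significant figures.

Magnitude difference = 6.96
Flux ratio = 10^(−0.4 Δm) = 10^(−0.4 × 6.96) = 10^-2.784 = 1.644×10^-3

F_P/F_Q ≈ 1.64×10^-3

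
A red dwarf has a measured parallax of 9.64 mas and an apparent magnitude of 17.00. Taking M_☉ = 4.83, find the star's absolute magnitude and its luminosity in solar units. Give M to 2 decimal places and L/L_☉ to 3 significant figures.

M ≈ 11.92; L/L_☉ ≈ 1.46×10^-3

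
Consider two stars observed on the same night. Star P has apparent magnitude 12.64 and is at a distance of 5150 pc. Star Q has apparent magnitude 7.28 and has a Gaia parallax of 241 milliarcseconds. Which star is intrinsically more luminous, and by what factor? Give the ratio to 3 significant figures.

Star P is more luminous, by a factor of 11100.

Star P: M = m − 5 log₁₀ d + 5 = 12.64 − 5·3.7118 + 5 = -0.919
Star Q: p = 241 mas = 0.241″ → d = 1/p = 4.149 pc
Star Q: M = m − 5 log₁₀ d + 5 = 7.28 − 5·0.6180 + 5 = 9.190
ΔM = M_P − M_Q = -0.919 − (9.190) = -10.109; smaller M is more luminous → Star P.
L ratio = 10^(0.4 |ΔM|) = 10^4.044 = 11060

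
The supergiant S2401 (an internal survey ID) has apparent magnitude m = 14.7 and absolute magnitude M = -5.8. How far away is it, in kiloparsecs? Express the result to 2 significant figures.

d ≈ 130 kpc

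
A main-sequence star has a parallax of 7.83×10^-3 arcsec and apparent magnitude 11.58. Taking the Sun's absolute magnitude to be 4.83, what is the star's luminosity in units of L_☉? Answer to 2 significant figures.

d = 1/p = 1/7.83×10^-3″ = 127.7 pc
M = m − 5 log₁₀ d + 5 = 11.58 − 5·2.1062 + 5 = 6.049
M − M_☉ = 6.049 − 4.83 = 1.219
L/L_☉ = 10^(−0.4 × 1.219) = 0.3254

L/L_☉ ≈ 0.33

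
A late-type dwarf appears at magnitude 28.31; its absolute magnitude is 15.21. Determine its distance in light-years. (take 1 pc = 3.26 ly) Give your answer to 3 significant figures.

d ≈ 13600 ly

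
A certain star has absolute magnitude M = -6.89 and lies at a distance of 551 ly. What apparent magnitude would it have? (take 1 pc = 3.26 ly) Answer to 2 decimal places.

m ≈ -0.75

d = 551 ly / 3.26 = 169.0 pc
m = M + 5 log₁₀ d − 5 = -6.89 + 5·2.2279 − 5 = -0.750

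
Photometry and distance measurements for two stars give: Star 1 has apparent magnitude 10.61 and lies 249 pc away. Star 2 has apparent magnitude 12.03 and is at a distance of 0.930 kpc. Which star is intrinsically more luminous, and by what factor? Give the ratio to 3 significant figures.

Star 1: M = m − 5 log₁₀ d + 5 = 10.61 − 5·2.3962 + 5 = 3.629
Star 2: d = 0.930 kpc = 930.0 pc
Star 2: M = m − 5 log₁₀ d + 5 = 12.03 − 5·2.9685 + 5 = 2.188
ΔM = M_1 − M_2 = 3.629 − (2.188) = 1.441; smaller M is more luminous → Star 2.
L ratio = 10^(0.4 |ΔM|) = 10^0.577 = 3.772

Star 2 is more luminous, by a factor of 3.77.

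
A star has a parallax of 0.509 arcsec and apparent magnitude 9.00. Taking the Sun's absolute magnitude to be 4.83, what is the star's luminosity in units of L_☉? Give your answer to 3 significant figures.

L/L_☉ ≈ 8.29×10^-4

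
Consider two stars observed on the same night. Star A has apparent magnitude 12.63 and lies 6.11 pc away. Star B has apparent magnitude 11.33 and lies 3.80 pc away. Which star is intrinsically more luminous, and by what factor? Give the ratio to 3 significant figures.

Star B is more luminous, by a factor of 1.28.

Star A: M = m − 5 log₁₀ d + 5 = 12.63 − 5·0.7860 + 5 = 13.700
Star B: M = m − 5 log₁₀ d + 5 = 11.33 − 5·0.5798 + 5 = 13.431
ΔM = M_A − M_B = 13.700 − (13.431) = 0.269; smaller M is more luminous → Star B.
L ratio = 10^(0.4 |ΔM|) = 10^0.107 = 1.281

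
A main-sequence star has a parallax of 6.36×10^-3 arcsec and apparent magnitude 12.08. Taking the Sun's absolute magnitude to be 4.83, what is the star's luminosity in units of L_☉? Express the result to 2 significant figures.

d = 1/p = 1/6.36×10^-3″ = 157.2 pc
M = m − 5 log₁₀ d + 5 = 12.08 − 5·2.1965 + 5 = 6.097
M − M_☉ = 6.097 − 4.83 = 1.267
L/L_☉ = 10^(−0.4 × 1.267) = 0.3112

L/L_☉ ≈ 0.31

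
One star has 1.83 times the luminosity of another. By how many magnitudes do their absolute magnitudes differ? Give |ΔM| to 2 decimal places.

|ΔM| ≈ 0.66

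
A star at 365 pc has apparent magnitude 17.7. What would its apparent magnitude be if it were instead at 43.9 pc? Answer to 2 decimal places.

Flux ∝ 1/d², so Δm = 5 log₁₀(d₂/d₁) = 5 log₁₀(43.9/365) = -4.599
m₂ = m₁ + Δm = 17.7 + (-4.599) = 13.101

m ≈ 13.10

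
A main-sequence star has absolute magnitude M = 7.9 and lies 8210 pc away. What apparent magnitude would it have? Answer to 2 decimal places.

m = M + 5 log₁₀ d − 5 = 7.9 + 5·3.9143 − 5 = 22.472

m ≈ 22.47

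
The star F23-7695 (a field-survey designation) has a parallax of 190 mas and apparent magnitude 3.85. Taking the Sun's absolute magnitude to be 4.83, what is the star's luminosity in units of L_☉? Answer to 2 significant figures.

d = 1/p = 1000/190 mas = 5.263 pc
M = m − 5 log₁₀ d + 5 = 3.85 − 5·0.7212 + 5 = 5.244
M − M_☉ = 5.244 − 4.83 = 0.414
L/L_☉ = 10^(−0.4 × 0.414) = 0.6831

L/L_☉ ≈ 0.68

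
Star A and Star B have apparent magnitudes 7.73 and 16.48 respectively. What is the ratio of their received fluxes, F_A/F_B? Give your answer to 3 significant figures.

F_A/F_B ≈ 3160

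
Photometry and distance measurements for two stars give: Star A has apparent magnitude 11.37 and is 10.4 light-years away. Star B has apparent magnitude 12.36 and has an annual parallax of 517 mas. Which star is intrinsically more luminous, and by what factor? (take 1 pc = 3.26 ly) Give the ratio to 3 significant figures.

Star A is more luminous, by a factor of 6.77.

Star A: d = 10.4 ly / 3.26 = 3.190 pc
Star A: M = m − 5 log₁₀ d + 5 = 11.37 − 5·0.5038 + 5 = 13.851
Star B: p = 517 mas = 0.517″ → d = 1/p = 1.934 pc
Star B: M = m − 5 log₁₀ d + 5 = 12.36 − 5·0.2865 + 5 = 15.927
ΔM = M_A − M_B = 13.851 − (15.927) = -2.077; smaller M is more luminous → Star A.
L ratio = 10^(0.4 |ΔM|) = 10^0.831 = 6.770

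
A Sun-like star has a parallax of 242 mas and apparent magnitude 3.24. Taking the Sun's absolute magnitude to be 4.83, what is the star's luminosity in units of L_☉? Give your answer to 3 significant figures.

d = 1/p = 1000/242 mas = 4.132 pc
M = m − 5 log₁₀ d + 5 = 3.24 − 5·0.6162 + 5 = 5.159
M − M_☉ = 5.159 − 4.83 = 0.329
L/L_☉ = 10^(−0.4 × 0.329) = 0.7385

L/L_☉ ≈ 0.739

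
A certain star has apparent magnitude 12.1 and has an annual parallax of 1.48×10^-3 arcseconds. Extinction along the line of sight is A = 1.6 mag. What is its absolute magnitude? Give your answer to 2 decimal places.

M ≈ 1.35

d = 1/p = 1/1.48×10^-3″ = 675.7 pc
5 log₁₀(d/10 pc) = 5 log₁₀(675.7) − 5 = 9.149
M = m − 5 log₁₀(d/10) − A = 12.1 − 9.149 − 1.6 = 1.351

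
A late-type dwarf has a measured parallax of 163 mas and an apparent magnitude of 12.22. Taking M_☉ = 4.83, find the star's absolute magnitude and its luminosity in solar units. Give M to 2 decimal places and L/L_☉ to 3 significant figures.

M ≈ 13.28; L/L_☉ ≈ 4.17×10^-4

d = 1/p = 1000/163 mas = 6.135 pc
M = m − 5 log₁₀ d + 5 = 12.22 − 5·0.7878 + 5 = 13.281
M − M_☉ = 13.281 − 4.83 = 8.451
L/L_☉ = 10^(−0.4 × 8.451) = 4.165×10^-4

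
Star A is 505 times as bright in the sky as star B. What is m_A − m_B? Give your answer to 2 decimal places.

Pogson: Δm = −2.5 log₁₀(ratio) = −2.5 log₁₀(505) = −2.5 × 2.7033 = -6.758
Star A is brighter, so it has the smaller magnitude: the difference is negative.

m_A − m_B ≈ -6.76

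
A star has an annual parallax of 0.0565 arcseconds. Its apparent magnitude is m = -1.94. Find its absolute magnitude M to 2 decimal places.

d = 1/p = 1/0.0565″ = 17.70 pc
5 log₁₀(d/10 pc) = 5 log₁₀(17.70) − 5 = 1.240
M = m − 5 log₁₀(d/10) = -1.94 − 1.240 = -3.180

M ≈ -3.18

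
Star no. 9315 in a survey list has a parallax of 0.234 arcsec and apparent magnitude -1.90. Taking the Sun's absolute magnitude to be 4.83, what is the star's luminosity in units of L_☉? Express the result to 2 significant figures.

L/L_☉ ≈ 90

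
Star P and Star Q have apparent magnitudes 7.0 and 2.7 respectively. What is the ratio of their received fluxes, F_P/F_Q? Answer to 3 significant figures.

Magnitude difference = 4.3
Flux ratio = 10^(−0.4 Δm) = 10^(−0.4 × 4.3) = 10^-1.720 = 0.01905

F_P/F_Q ≈ 0.0191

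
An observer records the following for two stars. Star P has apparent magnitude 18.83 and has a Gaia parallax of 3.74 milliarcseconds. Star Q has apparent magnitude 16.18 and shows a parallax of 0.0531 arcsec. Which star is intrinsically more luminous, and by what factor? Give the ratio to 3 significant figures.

Star P is more luminous, by a factor of 17.6.

Star P: p = 3.74 mas = 3.74×10^-3″ → d = 1/p = 267.4 pc
Star P: M = m − 5 log₁₀ d + 5 = 18.83 − 5·2.4271 + 5 = 11.694
Star Q: d = 1/p = 1/0.0531″ = 18.83 pc
Star Q: M = m − 5 log₁₀ d + 5 = 16.18 − 5·1.2749 + 5 = 14.805
ΔM = M_P − M_Q = 11.694 − (14.805) = -3.111; smaller M is more luminous → Star P.
L ratio = 10^(0.4 |ΔM|) = 10^1.244 = 17.56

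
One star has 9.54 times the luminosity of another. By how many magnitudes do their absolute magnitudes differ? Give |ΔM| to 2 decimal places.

Pogson: ΔM = −2.5 log₁₀(ratio) = −2.5 log₁₀(9.54) = −2.5 × 0.9795 = -2.449

|ΔM| ≈ 2.45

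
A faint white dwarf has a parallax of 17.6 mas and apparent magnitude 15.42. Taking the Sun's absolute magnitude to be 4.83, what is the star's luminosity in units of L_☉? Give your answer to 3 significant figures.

d = 1/p = 1000/17.6 mas = 56.82 pc
M = m − 5 log₁₀ d + 5 = 15.42 − 5·1.7545 + 5 = 11.648
M − M_☉ = 11.648 − 4.83 = 6.818
L/L_☉ = 10^(−0.4 × 6.818) = 1.875×10^-3

L/L_☉ ≈ 1.87×10^-3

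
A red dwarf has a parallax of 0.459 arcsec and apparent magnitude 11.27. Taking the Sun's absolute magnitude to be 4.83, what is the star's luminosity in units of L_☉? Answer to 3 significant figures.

d = 1/p = 1/0.459″ = 2.179 pc
M = m − 5 log₁₀ d + 5 = 11.27 − 5·0.3382 + 5 = 14.579
M − M_☉ = 14.579 − 4.83 = 9.749
L/L_☉ = 10^(−0.4 × 9.749) = 1.260×10^-4

L/L_☉ ≈ 1.26×10^-4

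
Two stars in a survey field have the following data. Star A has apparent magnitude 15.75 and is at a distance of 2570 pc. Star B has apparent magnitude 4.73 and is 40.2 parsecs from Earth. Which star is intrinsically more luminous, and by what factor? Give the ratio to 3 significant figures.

Star B is more luminous, by a factor of 6.26.

Star A: M = m − 5 log₁₀ d + 5 = 15.75 − 5·3.4099 + 5 = 3.700
Star B: M = m − 5 log₁₀ d + 5 = 4.73 − 5·1.6042 + 5 = 1.709
ΔM = M_A − M_B = 3.700 − (1.709) = 1.991; smaller M is more luminous → Star B.
L ratio = 10^(0.4 |ΔM|) = 10^0.797 = 6.260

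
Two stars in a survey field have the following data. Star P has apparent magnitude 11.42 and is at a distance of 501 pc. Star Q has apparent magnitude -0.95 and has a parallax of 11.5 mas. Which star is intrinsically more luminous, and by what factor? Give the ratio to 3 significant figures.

Star Q is more luminous, by a factor of 2670.

Star P: M = m − 5 log₁₀ d + 5 = 11.42 − 5·2.6998 + 5 = 2.921
Star Q: p = 11.5 mas = 0.0115″ → d = 1/p = 86.96 pc
Star Q: M = m − 5 log₁₀ d + 5 = -0.95 − 5·1.9393 + 5 = -5.647
ΔM = M_P − M_Q = 2.921 − (-5.647) = 8.567; smaller M is more luminous → Star Q.
L ratio = 10^(0.4 |ΔM|) = 10^3.427 = 2673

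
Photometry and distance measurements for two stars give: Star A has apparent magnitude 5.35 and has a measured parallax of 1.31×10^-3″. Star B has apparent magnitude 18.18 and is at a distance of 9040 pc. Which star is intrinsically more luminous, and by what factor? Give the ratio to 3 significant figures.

Star A is more luminous, by a factor of 966.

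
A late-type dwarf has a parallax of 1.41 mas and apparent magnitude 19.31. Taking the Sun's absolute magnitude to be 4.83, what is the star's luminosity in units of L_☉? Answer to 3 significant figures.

d = 1/p = 1000/1.41 mas = 709.2 pc
M = m − 5 log₁₀ d + 5 = 19.31 − 5·2.8508 + 5 = 10.056
M − M_☉ = 10.056 − 4.83 = 5.226
L/L_☉ = 10^(−0.4 × 5.226) = 8.120×10^-3

L/L_☉ ≈ 8.12×10^-3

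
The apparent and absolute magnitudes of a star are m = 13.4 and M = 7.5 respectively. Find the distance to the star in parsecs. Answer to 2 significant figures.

d ≈ 150 pc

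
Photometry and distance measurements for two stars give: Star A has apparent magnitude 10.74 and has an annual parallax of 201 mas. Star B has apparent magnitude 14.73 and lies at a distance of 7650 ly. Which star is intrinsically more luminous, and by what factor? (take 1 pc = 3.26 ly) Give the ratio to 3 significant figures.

Star A: p = 201 mas = 0.201″ → d = 1/p = 4.975 pc
Star A: M = m − 5 log₁₀ d + 5 = 10.74 − 5·0.6968 + 5 = 12.256
Star B: d = 7650 ly / 3.26 = 2347 pc
Star B: M = m − 5 log₁₀ d + 5 = 14.73 − 5·3.3704 + 5 = 2.878
ΔM = M_A − M_B = 12.256 − (2.878) = 9.378; smaller M is more luminous → Star B.
L ratio = 10^(0.4 |ΔM|) = 10^3.751 = 5640

Star B is more luminous, by a factor of 5640.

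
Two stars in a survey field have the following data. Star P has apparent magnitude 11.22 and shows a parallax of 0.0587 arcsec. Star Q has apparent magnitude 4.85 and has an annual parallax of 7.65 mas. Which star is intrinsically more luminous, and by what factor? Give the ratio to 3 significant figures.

Star Q is more luminous, by a factor of 20800.

Star P: d = 1/p = 1/0.0587″ = 17.04 pc
Star P: M = m − 5 log₁₀ d + 5 = 11.22 − 5·1.2314 + 5 = 10.063
Star Q: p = 7.65 mas = 7.65×10^-3″ → d = 1/p = 130.7 pc
Star Q: M = m − 5 log₁₀ d + 5 = 4.85 − 5·2.1163 + 5 = -0.732
ΔM = M_P − M_Q = 10.063 − (-0.732) = 10.795; smaller M is more luminous → Star Q.
L ratio = 10^(0.4 |ΔM|) = 10^4.318 = 20790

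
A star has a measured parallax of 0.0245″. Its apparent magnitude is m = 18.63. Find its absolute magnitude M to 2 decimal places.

d = 1/p = 1/0.0245″ = 40.82 pc
5 log₁₀(d/10 pc) = 5 log₁₀(40.82) − 5 = 3.054
M = m − 5 log₁₀(d/10) = 18.63 − 3.054 = 15.576

M ≈ 15.58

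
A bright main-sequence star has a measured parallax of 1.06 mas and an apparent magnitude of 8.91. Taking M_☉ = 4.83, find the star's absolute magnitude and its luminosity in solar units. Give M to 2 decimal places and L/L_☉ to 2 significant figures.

M ≈ -0.96; L/L_☉ ≈ 210

d = 1/p = 1000/1.06 mas = 943.4 pc
M = m − 5 log₁₀ d + 5 = 8.91 − 5·2.9747 + 5 = -0.963
M − M_☉ = -0.963 − 4.83 = -5.793
L/L_☉ = 10^(−0.4 × -5.793) = 207.7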